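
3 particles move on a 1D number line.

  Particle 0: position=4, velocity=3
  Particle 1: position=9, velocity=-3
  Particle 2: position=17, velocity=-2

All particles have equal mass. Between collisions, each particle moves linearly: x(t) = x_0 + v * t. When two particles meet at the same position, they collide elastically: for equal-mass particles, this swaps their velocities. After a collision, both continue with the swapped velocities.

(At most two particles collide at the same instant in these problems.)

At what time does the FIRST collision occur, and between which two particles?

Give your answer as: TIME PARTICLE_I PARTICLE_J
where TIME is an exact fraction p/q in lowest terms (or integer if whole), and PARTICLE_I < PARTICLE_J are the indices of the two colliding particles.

Answer: 5/6 0 1

Derivation:
Pair (0,1): pos 4,9 vel 3,-3 -> gap=5, closing at 6/unit, collide at t=5/6
Pair (1,2): pos 9,17 vel -3,-2 -> not approaching (rel speed -1 <= 0)
Earliest collision: t=5/6 between 0 and 1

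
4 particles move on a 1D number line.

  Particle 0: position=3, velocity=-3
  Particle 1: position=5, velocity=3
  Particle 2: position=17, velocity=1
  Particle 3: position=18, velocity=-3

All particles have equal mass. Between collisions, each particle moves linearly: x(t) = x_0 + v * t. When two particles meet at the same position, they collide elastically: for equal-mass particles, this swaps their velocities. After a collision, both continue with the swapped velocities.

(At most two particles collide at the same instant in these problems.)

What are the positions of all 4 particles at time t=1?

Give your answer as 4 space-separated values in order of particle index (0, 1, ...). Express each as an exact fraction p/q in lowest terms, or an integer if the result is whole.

Answer: 0 8 15 18

Derivation:
Collision at t=1/4: particles 2 and 3 swap velocities; positions: p0=9/4 p1=23/4 p2=69/4 p3=69/4; velocities now: v0=-3 v1=3 v2=-3 v3=1
Advance to t=1 (no further collisions before then); velocities: v0=-3 v1=3 v2=-3 v3=1; positions = 0 8 15 18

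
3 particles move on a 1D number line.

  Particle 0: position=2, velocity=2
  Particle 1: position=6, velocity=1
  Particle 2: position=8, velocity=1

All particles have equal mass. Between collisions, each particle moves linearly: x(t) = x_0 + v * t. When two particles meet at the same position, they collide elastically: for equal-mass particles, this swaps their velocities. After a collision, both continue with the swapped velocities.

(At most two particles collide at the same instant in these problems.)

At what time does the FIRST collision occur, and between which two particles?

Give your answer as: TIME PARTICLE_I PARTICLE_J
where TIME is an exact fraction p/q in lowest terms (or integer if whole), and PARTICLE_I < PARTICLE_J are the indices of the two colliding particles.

Pair (0,1): pos 2,6 vel 2,1 -> gap=4, closing at 1/unit, collide at t=4
Pair (1,2): pos 6,8 vel 1,1 -> not approaching (rel speed 0 <= 0)
Earliest collision: t=4 between 0 and 1

Answer: 4 0 1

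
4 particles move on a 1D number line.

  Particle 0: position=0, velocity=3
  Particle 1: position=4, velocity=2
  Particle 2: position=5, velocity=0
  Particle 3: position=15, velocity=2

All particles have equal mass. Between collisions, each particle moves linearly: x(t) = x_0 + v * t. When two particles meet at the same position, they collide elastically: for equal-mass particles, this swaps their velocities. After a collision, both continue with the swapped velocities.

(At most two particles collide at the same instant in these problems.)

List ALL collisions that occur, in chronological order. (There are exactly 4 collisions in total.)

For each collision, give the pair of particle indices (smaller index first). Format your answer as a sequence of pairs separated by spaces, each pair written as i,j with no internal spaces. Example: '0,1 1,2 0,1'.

Collision at t=1/2: particles 1 and 2 swap velocities; positions: p0=3/2 p1=5 p2=5 p3=16; velocities now: v0=3 v1=0 v2=2 v3=2
Collision at t=5/3: particles 0 and 1 swap velocities; positions: p0=5 p1=5 p2=22/3 p3=55/3; velocities now: v0=0 v1=3 v2=2 v3=2
Collision at t=4: particles 1 and 2 swap velocities; positions: p0=5 p1=12 p2=12 p3=23; velocities now: v0=0 v1=2 v2=3 v3=2
Collision at t=15: particles 2 and 3 swap velocities; positions: p0=5 p1=34 p2=45 p3=45; velocities now: v0=0 v1=2 v2=2 v3=3

Answer: 1,2 0,1 1,2 2,3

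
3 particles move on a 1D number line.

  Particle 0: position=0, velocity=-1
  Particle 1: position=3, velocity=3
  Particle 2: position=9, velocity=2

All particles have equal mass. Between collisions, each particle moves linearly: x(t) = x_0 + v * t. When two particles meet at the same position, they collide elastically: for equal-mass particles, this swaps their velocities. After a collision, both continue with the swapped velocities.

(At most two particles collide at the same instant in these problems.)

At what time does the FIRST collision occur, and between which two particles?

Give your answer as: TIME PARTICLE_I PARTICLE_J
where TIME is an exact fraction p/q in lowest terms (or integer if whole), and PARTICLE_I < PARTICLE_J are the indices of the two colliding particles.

Pair (0,1): pos 0,3 vel -1,3 -> not approaching (rel speed -4 <= 0)
Pair (1,2): pos 3,9 vel 3,2 -> gap=6, closing at 1/unit, collide at t=6
Earliest collision: t=6 between 1 and 2

Answer: 6 1 2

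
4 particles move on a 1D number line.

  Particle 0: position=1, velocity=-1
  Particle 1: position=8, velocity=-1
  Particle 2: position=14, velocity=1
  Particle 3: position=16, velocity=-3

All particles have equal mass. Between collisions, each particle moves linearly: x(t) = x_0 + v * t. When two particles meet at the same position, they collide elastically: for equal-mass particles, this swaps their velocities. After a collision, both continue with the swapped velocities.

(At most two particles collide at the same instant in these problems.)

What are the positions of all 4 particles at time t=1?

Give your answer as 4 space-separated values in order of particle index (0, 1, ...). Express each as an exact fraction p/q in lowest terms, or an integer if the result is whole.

Collision at t=1/2: particles 2 and 3 swap velocities; positions: p0=1/2 p1=15/2 p2=29/2 p3=29/2; velocities now: v0=-1 v1=-1 v2=-3 v3=1
Advance to t=1 (no further collisions before then); velocities: v0=-1 v1=-1 v2=-3 v3=1; positions = 0 7 13 15

Answer: 0 7 13 15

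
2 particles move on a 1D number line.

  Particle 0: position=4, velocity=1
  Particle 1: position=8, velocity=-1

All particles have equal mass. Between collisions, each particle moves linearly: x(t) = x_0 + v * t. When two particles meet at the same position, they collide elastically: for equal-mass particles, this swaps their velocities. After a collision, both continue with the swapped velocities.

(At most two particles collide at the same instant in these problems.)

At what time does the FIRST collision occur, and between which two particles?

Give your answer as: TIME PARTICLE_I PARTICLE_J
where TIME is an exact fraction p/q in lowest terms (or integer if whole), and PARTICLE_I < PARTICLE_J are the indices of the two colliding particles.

Answer: 2 0 1

Derivation:
Pair (0,1): pos 4,8 vel 1,-1 -> gap=4, closing at 2/unit, collide at t=2
Earliest collision: t=2 between 0 and 1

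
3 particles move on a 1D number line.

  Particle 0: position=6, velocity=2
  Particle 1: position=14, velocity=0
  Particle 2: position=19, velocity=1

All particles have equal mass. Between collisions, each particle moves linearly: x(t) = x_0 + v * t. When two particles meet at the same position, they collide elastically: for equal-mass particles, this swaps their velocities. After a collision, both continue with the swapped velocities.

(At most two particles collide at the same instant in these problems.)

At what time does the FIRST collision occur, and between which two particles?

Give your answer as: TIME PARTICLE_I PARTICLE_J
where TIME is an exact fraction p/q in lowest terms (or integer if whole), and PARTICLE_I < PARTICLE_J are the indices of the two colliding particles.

Pair (0,1): pos 6,14 vel 2,0 -> gap=8, closing at 2/unit, collide at t=4
Pair (1,2): pos 14,19 vel 0,1 -> not approaching (rel speed -1 <= 0)
Earliest collision: t=4 between 0 and 1

Answer: 4 0 1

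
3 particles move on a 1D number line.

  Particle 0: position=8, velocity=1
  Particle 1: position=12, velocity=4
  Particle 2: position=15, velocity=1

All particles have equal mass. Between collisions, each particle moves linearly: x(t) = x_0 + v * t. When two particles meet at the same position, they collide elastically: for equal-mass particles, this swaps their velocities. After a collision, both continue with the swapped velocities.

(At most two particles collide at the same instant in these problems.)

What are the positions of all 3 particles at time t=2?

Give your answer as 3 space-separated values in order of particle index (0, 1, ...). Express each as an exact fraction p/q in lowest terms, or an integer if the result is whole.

Answer: 10 17 20

Derivation:
Collision at t=1: particles 1 and 2 swap velocities; positions: p0=9 p1=16 p2=16; velocities now: v0=1 v1=1 v2=4
Advance to t=2 (no further collisions before then); velocities: v0=1 v1=1 v2=4; positions = 10 17 20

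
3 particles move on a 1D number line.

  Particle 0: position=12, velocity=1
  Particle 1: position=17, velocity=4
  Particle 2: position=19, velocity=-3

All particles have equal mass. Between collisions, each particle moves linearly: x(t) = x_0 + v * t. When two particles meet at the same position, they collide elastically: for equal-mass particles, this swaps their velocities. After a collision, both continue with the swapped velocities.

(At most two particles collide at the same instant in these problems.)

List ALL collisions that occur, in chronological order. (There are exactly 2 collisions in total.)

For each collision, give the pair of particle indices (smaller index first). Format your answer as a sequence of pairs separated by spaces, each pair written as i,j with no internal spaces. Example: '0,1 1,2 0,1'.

Answer: 1,2 0,1

Derivation:
Collision at t=2/7: particles 1 and 2 swap velocities; positions: p0=86/7 p1=127/7 p2=127/7; velocities now: v0=1 v1=-3 v2=4
Collision at t=7/4: particles 0 and 1 swap velocities; positions: p0=55/4 p1=55/4 p2=24; velocities now: v0=-3 v1=1 v2=4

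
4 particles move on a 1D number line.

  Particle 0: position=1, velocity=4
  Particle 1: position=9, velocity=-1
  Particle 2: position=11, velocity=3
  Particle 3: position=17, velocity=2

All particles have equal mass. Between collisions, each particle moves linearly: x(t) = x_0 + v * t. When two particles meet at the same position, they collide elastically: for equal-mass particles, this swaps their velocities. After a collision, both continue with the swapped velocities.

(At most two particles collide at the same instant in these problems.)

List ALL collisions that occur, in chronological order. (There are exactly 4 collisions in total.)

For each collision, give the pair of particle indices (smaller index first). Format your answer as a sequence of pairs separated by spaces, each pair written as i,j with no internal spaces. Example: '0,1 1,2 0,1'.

Answer: 0,1 2,3 1,2 2,3

Derivation:
Collision at t=8/5: particles 0 and 1 swap velocities; positions: p0=37/5 p1=37/5 p2=79/5 p3=101/5; velocities now: v0=-1 v1=4 v2=3 v3=2
Collision at t=6: particles 2 and 3 swap velocities; positions: p0=3 p1=25 p2=29 p3=29; velocities now: v0=-1 v1=4 v2=2 v3=3
Collision at t=8: particles 1 and 2 swap velocities; positions: p0=1 p1=33 p2=33 p3=35; velocities now: v0=-1 v1=2 v2=4 v3=3
Collision at t=10: particles 2 and 3 swap velocities; positions: p0=-1 p1=37 p2=41 p3=41; velocities now: v0=-1 v1=2 v2=3 v3=4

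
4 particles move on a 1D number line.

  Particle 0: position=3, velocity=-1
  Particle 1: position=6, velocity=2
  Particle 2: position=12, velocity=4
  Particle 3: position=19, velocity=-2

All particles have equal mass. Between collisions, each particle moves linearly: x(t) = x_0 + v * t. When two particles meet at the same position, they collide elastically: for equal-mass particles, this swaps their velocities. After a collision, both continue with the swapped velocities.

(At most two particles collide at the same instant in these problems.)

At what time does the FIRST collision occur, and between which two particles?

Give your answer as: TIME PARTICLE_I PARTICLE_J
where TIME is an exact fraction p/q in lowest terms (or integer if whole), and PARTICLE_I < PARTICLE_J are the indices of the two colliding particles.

Pair (0,1): pos 3,6 vel -1,2 -> not approaching (rel speed -3 <= 0)
Pair (1,2): pos 6,12 vel 2,4 -> not approaching (rel speed -2 <= 0)
Pair (2,3): pos 12,19 vel 4,-2 -> gap=7, closing at 6/unit, collide at t=7/6
Earliest collision: t=7/6 between 2 and 3

Answer: 7/6 2 3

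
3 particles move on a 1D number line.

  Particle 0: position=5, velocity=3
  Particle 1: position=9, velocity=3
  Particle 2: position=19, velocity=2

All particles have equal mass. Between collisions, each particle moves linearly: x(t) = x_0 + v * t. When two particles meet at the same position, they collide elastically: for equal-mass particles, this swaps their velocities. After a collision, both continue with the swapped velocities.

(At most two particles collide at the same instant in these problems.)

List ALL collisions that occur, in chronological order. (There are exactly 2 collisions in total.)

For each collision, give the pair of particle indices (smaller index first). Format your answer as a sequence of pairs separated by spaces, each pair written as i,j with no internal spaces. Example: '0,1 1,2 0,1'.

Answer: 1,2 0,1

Derivation:
Collision at t=10: particles 1 and 2 swap velocities; positions: p0=35 p1=39 p2=39; velocities now: v0=3 v1=2 v2=3
Collision at t=14: particles 0 and 1 swap velocities; positions: p0=47 p1=47 p2=51; velocities now: v0=2 v1=3 v2=3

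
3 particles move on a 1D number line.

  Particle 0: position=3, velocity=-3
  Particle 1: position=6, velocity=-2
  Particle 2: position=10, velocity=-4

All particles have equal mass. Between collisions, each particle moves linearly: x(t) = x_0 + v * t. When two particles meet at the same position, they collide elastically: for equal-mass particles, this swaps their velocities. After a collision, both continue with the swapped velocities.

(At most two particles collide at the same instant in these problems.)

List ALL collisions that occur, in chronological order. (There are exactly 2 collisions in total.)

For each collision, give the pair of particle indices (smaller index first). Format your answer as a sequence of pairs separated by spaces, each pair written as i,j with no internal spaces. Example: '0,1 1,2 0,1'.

Answer: 1,2 0,1

Derivation:
Collision at t=2: particles 1 and 2 swap velocities; positions: p0=-3 p1=2 p2=2; velocities now: v0=-3 v1=-4 v2=-2
Collision at t=7: particles 0 and 1 swap velocities; positions: p0=-18 p1=-18 p2=-8; velocities now: v0=-4 v1=-3 v2=-2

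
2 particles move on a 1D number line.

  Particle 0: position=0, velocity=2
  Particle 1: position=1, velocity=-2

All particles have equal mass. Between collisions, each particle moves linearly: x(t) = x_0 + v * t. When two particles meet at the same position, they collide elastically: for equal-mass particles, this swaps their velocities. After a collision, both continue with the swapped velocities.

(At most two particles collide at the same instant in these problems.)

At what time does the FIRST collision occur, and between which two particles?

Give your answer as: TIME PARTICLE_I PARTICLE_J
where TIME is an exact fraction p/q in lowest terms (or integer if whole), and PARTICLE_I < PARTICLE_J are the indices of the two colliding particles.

Answer: 1/4 0 1

Derivation:
Pair (0,1): pos 0,1 vel 2,-2 -> gap=1, closing at 4/unit, collide at t=1/4
Earliest collision: t=1/4 between 0 and 1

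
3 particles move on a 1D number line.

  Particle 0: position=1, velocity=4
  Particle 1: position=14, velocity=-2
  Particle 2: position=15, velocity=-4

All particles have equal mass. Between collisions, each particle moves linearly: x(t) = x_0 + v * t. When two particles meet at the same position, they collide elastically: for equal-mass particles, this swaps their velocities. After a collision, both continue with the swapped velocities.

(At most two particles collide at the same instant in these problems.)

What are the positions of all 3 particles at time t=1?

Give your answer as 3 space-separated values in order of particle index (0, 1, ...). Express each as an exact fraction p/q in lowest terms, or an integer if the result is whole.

Collision at t=1/2: particles 1 and 2 swap velocities; positions: p0=3 p1=13 p2=13; velocities now: v0=4 v1=-4 v2=-2
Advance to t=1 (no further collisions before then); velocities: v0=4 v1=-4 v2=-2; positions = 5 11 12

Answer: 5 11 12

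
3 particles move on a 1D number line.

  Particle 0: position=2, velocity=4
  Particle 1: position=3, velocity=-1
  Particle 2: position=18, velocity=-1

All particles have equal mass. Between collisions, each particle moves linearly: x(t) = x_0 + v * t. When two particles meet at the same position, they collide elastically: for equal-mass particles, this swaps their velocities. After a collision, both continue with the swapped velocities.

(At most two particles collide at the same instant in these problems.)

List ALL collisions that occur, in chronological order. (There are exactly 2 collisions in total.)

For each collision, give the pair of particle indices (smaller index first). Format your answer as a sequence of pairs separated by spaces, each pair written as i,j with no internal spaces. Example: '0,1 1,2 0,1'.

Answer: 0,1 1,2

Derivation:
Collision at t=1/5: particles 0 and 1 swap velocities; positions: p0=14/5 p1=14/5 p2=89/5; velocities now: v0=-1 v1=4 v2=-1
Collision at t=16/5: particles 1 and 2 swap velocities; positions: p0=-1/5 p1=74/5 p2=74/5; velocities now: v0=-1 v1=-1 v2=4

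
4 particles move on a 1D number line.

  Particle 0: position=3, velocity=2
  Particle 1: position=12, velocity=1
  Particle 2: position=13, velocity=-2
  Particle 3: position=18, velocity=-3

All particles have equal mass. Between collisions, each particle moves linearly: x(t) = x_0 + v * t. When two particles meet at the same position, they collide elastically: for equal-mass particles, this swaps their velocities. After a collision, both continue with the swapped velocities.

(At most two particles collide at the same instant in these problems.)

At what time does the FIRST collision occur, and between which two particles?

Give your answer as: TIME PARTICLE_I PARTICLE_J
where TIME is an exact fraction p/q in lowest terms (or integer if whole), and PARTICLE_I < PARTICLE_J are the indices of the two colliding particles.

Pair (0,1): pos 3,12 vel 2,1 -> gap=9, closing at 1/unit, collide at t=9
Pair (1,2): pos 12,13 vel 1,-2 -> gap=1, closing at 3/unit, collide at t=1/3
Pair (2,3): pos 13,18 vel -2,-3 -> gap=5, closing at 1/unit, collide at t=5
Earliest collision: t=1/3 between 1 and 2

Answer: 1/3 1 2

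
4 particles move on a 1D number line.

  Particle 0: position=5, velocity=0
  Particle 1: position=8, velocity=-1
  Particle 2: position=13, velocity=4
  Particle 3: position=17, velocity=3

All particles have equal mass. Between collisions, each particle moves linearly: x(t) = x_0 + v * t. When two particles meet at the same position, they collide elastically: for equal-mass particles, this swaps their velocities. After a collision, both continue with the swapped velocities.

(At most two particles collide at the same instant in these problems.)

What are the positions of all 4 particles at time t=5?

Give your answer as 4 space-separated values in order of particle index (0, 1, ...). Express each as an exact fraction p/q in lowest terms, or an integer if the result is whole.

Collision at t=3: particles 0 and 1 swap velocities; positions: p0=5 p1=5 p2=25 p3=26; velocities now: v0=-1 v1=0 v2=4 v3=3
Collision at t=4: particles 2 and 3 swap velocities; positions: p0=4 p1=5 p2=29 p3=29; velocities now: v0=-1 v1=0 v2=3 v3=4
Advance to t=5 (no further collisions before then); velocities: v0=-1 v1=0 v2=3 v3=4; positions = 3 5 32 33

Answer: 3 5 32 33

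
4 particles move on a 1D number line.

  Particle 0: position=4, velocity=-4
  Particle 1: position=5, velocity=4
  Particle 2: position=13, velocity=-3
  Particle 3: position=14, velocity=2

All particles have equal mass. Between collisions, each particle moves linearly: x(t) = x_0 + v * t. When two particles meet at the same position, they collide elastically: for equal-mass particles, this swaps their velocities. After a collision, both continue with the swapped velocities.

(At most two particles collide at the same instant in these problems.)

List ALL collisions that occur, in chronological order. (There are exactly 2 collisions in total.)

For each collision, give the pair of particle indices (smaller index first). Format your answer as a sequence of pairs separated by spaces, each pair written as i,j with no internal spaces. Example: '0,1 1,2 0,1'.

Collision at t=8/7: particles 1 and 2 swap velocities; positions: p0=-4/7 p1=67/7 p2=67/7 p3=114/7; velocities now: v0=-4 v1=-3 v2=4 v3=2
Collision at t=9/2: particles 2 and 3 swap velocities; positions: p0=-14 p1=-1/2 p2=23 p3=23; velocities now: v0=-4 v1=-3 v2=2 v3=4

Answer: 1,2 2,3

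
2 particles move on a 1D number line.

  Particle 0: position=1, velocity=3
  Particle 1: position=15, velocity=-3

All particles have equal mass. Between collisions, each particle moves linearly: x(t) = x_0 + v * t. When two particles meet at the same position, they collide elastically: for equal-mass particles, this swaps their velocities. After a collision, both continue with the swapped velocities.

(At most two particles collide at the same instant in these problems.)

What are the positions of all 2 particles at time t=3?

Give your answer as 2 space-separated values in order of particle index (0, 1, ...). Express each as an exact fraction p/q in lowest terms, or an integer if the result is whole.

Collision at t=7/3: particles 0 and 1 swap velocities; positions: p0=8 p1=8; velocities now: v0=-3 v1=3
Advance to t=3 (no further collisions before then); velocities: v0=-3 v1=3; positions = 6 10

Answer: 6 10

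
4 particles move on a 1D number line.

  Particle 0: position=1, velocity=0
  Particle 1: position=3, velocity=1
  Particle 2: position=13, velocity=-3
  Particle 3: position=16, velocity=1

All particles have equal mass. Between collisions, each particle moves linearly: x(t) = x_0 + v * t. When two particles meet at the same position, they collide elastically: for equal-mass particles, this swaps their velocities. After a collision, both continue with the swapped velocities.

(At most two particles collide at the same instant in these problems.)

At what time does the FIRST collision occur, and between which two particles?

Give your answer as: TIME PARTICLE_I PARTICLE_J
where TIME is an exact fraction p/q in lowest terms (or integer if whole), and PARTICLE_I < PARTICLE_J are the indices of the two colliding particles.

Pair (0,1): pos 1,3 vel 0,1 -> not approaching (rel speed -1 <= 0)
Pair (1,2): pos 3,13 vel 1,-3 -> gap=10, closing at 4/unit, collide at t=5/2
Pair (2,3): pos 13,16 vel -3,1 -> not approaching (rel speed -4 <= 0)
Earliest collision: t=5/2 between 1 and 2

Answer: 5/2 1 2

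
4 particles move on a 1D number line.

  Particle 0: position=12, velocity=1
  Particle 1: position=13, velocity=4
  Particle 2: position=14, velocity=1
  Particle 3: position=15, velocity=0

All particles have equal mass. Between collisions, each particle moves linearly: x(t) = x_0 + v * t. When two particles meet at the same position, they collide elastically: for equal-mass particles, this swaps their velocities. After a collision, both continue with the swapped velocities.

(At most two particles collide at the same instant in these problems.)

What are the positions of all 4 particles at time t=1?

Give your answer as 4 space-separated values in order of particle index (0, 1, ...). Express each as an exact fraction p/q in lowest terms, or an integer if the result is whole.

Collision at t=1/3: particles 1 and 2 swap velocities; positions: p0=37/3 p1=43/3 p2=43/3 p3=15; velocities now: v0=1 v1=1 v2=4 v3=0
Collision at t=1/2: particles 2 and 3 swap velocities; positions: p0=25/2 p1=29/2 p2=15 p3=15; velocities now: v0=1 v1=1 v2=0 v3=4
Collision at t=1: particles 1 and 2 swap velocities; positions: p0=13 p1=15 p2=15 p3=17; velocities now: v0=1 v1=0 v2=1 v3=4
Advance to t=1 (no further collisions before then); velocities: v0=1 v1=0 v2=1 v3=4; positions = 13 15 15 17

Answer: 13 15 15 17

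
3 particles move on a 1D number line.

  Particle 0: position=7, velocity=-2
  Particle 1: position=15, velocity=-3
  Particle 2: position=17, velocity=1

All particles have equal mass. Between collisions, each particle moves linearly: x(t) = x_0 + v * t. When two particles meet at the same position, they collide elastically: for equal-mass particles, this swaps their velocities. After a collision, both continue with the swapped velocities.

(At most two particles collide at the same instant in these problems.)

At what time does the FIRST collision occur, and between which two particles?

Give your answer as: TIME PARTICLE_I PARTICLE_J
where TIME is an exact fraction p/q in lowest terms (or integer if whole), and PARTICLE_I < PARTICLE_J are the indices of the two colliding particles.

Answer: 8 0 1

Derivation:
Pair (0,1): pos 7,15 vel -2,-3 -> gap=8, closing at 1/unit, collide at t=8
Pair (1,2): pos 15,17 vel -3,1 -> not approaching (rel speed -4 <= 0)
Earliest collision: t=8 between 0 and 1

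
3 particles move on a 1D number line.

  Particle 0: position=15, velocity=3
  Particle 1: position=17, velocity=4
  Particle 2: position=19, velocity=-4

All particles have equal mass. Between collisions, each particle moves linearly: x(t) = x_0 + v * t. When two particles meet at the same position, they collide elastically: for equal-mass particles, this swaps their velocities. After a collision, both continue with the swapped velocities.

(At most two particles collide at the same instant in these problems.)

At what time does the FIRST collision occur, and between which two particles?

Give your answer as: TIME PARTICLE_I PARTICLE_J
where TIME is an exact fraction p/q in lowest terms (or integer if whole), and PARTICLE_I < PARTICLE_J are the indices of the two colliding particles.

Pair (0,1): pos 15,17 vel 3,4 -> not approaching (rel speed -1 <= 0)
Pair (1,2): pos 17,19 vel 4,-4 -> gap=2, closing at 8/unit, collide at t=1/4
Earliest collision: t=1/4 between 1 and 2

Answer: 1/4 1 2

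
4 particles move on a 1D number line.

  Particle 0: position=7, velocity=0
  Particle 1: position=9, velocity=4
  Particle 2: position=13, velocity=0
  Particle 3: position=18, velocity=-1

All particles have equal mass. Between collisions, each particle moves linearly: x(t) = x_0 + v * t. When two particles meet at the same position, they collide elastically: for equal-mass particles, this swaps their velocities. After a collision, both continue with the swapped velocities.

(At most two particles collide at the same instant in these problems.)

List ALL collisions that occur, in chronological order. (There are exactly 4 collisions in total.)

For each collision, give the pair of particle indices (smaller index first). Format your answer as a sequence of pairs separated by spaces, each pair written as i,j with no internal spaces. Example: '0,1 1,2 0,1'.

Collision at t=1: particles 1 and 2 swap velocities; positions: p0=7 p1=13 p2=13 p3=17; velocities now: v0=0 v1=0 v2=4 v3=-1
Collision at t=9/5: particles 2 and 3 swap velocities; positions: p0=7 p1=13 p2=81/5 p3=81/5; velocities now: v0=0 v1=0 v2=-1 v3=4
Collision at t=5: particles 1 and 2 swap velocities; positions: p0=7 p1=13 p2=13 p3=29; velocities now: v0=0 v1=-1 v2=0 v3=4
Collision at t=11: particles 0 and 1 swap velocities; positions: p0=7 p1=7 p2=13 p3=53; velocities now: v0=-1 v1=0 v2=0 v3=4

Answer: 1,2 2,3 1,2 0,1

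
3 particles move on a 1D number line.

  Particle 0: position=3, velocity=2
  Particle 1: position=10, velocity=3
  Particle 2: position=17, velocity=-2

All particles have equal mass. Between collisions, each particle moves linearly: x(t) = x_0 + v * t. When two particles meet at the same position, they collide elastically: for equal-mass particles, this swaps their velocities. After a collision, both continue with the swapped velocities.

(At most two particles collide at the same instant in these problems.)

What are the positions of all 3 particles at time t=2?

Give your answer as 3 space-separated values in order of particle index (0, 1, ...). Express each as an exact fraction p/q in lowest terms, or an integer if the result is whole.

Collision at t=7/5: particles 1 and 2 swap velocities; positions: p0=29/5 p1=71/5 p2=71/5; velocities now: v0=2 v1=-2 v2=3
Advance to t=2 (no further collisions before then); velocities: v0=2 v1=-2 v2=3; positions = 7 13 16

Answer: 7 13 16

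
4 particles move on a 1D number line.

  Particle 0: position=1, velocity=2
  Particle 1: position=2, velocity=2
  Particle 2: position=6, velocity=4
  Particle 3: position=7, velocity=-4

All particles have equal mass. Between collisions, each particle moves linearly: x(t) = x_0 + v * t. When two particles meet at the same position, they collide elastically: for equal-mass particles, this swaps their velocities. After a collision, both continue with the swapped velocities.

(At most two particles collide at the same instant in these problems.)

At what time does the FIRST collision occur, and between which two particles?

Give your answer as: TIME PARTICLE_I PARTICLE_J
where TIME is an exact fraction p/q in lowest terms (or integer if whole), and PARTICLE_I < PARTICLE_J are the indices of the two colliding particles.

Answer: 1/8 2 3

Derivation:
Pair (0,1): pos 1,2 vel 2,2 -> not approaching (rel speed 0 <= 0)
Pair (1,2): pos 2,6 vel 2,4 -> not approaching (rel speed -2 <= 0)
Pair (2,3): pos 6,7 vel 4,-4 -> gap=1, closing at 8/unit, collide at t=1/8
Earliest collision: t=1/8 between 2 and 3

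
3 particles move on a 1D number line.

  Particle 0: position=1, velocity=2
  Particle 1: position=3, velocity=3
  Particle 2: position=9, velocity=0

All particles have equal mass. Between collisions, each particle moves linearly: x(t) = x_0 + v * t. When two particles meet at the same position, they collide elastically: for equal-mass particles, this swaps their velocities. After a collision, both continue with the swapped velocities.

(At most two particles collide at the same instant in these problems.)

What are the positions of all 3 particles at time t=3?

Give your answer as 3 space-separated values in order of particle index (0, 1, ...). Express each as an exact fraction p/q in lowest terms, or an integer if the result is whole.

Answer: 7 9 12

Derivation:
Collision at t=2: particles 1 and 2 swap velocities; positions: p0=5 p1=9 p2=9; velocities now: v0=2 v1=0 v2=3
Advance to t=3 (no further collisions before then); velocities: v0=2 v1=0 v2=3; positions = 7 9 12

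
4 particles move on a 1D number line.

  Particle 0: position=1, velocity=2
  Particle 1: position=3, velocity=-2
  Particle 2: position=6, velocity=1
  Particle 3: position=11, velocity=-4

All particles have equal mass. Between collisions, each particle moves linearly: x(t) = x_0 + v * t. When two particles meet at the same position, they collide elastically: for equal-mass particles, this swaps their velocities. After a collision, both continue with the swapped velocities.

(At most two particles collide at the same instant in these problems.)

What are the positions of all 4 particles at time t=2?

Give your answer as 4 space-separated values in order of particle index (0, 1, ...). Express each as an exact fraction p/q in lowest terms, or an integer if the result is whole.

Collision at t=1/2: particles 0 and 1 swap velocities; positions: p0=2 p1=2 p2=13/2 p3=9; velocities now: v0=-2 v1=2 v2=1 v3=-4
Collision at t=1: particles 2 and 3 swap velocities; positions: p0=1 p1=3 p2=7 p3=7; velocities now: v0=-2 v1=2 v2=-4 v3=1
Collision at t=5/3: particles 1 and 2 swap velocities; positions: p0=-1/3 p1=13/3 p2=13/3 p3=23/3; velocities now: v0=-2 v1=-4 v2=2 v3=1
Advance to t=2 (no further collisions before then); velocities: v0=-2 v1=-4 v2=2 v3=1; positions = -1 3 5 8

Answer: -1 3 5 8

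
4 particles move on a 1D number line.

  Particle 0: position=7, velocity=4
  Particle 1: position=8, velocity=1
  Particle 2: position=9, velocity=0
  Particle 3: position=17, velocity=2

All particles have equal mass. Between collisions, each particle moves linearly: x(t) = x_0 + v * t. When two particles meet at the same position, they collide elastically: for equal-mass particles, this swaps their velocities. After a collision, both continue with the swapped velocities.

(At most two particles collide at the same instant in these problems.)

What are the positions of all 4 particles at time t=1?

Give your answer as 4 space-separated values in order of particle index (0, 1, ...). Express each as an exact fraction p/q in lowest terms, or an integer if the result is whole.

Collision at t=1/3: particles 0 and 1 swap velocities; positions: p0=25/3 p1=25/3 p2=9 p3=53/3; velocities now: v0=1 v1=4 v2=0 v3=2
Collision at t=1/2: particles 1 and 2 swap velocities; positions: p0=17/2 p1=9 p2=9 p3=18; velocities now: v0=1 v1=0 v2=4 v3=2
Collision at t=1: particles 0 and 1 swap velocities; positions: p0=9 p1=9 p2=11 p3=19; velocities now: v0=0 v1=1 v2=4 v3=2
Advance to t=1 (no further collisions before then); velocities: v0=0 v1=1 v2=4 v3=2; positions = 9 9 11 19

Answer: 9 9 11 19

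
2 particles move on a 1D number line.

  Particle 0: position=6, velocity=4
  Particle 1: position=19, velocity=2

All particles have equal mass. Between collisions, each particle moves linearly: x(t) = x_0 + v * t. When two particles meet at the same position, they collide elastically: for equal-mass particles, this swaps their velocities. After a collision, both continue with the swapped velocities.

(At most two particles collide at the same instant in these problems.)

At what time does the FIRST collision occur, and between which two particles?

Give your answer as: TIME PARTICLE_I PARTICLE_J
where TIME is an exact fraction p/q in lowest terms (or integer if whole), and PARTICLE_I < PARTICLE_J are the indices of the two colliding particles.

Answer: 13/2 0 1

Derivation:
Pair (0,1): pos 6,19 vel 4,2 -> gap=13, closing at 2/unit, collide at t=13/2
Earliest collision: t=13/2 between 0 and 1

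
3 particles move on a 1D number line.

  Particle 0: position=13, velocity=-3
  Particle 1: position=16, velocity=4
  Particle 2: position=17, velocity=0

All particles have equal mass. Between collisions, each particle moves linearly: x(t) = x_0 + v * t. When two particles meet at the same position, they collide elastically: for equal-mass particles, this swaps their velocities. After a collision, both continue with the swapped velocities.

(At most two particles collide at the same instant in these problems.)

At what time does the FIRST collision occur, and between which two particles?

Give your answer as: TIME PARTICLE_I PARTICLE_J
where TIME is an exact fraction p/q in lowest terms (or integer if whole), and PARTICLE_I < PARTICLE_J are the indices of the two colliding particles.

Pair (0,1): pos 13,16 vel -3,4 -> not approaching (rel speed -7 <= 0)
Pair (1,2): pos 16,17 vel 4,0 -> gap=1, closing at 4/unit, collide at t=1/4
Earliest collision: t=1/4 between 1 and 2

Answer: 1/4 1 2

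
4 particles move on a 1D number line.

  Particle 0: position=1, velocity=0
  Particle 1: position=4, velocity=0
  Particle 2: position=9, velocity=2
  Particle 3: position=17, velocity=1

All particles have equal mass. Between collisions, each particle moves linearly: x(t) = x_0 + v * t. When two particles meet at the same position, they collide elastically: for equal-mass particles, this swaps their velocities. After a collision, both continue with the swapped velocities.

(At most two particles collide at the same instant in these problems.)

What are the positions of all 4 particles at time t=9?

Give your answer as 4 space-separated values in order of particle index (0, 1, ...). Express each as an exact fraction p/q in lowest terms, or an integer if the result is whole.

Collision at t=8: particles 2 and 3 swap velocities; positions: p0=1 p1=4 p2=25 p3=25; velocities now: v0=0 v1=0 v2=1 v3=2
Advance to t=9 (no further collisions before then); velocities: v0=0 v1=0 v2=1 v3=2; positions = 1 4 26 27

Answer: 1 4 26 27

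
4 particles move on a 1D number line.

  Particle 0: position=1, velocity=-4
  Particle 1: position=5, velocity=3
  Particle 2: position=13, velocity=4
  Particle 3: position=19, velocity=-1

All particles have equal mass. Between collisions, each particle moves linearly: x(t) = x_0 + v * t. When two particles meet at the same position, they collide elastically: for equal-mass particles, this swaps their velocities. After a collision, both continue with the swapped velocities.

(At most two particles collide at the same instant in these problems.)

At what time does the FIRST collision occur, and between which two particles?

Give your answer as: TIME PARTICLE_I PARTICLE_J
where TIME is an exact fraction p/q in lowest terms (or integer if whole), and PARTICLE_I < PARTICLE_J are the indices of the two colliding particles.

Answer: 6/5 2 3

Derivation:
Pair (0,1): pos 1,5 vel -4,3 -> not approaching (rel speed -7 <= 0)
Pair (1,2): pos 5,13 vel 3,4 -> not approaching (rel speed -1 <= 0)
Pair (2,3): pos 13,19 vel 4,-1 -> gap=6, closing at 5/unit, collide at t=6/5
Earliest collision: t=6/5 between 2 and 3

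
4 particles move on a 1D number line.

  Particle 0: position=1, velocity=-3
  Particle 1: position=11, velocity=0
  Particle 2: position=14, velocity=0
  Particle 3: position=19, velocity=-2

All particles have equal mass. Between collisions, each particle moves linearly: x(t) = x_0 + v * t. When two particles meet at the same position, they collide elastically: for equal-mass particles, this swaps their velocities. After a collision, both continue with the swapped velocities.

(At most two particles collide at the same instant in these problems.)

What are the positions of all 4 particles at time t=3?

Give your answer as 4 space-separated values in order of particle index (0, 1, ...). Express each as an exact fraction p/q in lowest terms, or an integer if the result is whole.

Answer: -8 11 13 14

Derivation:
Collision at t=5/2: particles 2 and 3 swap velocities; positions: p0=-13/2 p1=11 p2=14 p3=14; velocities now: v0=-3 v1=0 v2=-2 v3=0
Advance to t=3 (no further collisions before then); velocities: v0=-3 v1=0 v2=-2 v3=0; positions = -8 11 13 14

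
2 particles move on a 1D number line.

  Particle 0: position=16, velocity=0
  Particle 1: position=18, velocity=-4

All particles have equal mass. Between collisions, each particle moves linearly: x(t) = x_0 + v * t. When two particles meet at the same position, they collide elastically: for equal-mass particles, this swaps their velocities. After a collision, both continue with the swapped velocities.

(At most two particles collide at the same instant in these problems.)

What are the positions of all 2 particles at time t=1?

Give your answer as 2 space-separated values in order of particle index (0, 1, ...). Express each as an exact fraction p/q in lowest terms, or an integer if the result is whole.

Answer: 14 16

Derivation:
Collision at t=1/2: particles 0 and 1 swap velocities; positions: p0=16 p1=16; velocities now: v0=-4 v1=0
Advance to t=1 (no further collisions before then); velocities: v0=-4 v1=0; positions = 14 16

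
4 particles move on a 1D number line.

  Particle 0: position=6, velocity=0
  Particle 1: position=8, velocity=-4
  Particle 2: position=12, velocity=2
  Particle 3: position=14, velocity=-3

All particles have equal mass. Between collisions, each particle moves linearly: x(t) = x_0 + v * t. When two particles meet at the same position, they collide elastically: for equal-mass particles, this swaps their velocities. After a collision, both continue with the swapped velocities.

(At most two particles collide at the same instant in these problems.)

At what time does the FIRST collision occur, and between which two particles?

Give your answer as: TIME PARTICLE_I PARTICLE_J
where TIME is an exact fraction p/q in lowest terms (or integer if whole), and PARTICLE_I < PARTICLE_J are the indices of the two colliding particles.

Answer: 2/5 2 3

Derivation:
Pair (0,1): pos 6,8 vel 0,-4 -> gap=2, closing at 4/unit, collide at t=1/2
Pair (1,2): pos 8,12 vel -4,2 -> not approaching (rel speed -6 <= 0)
Pair (2,3): pos 12,14 vel 2,-3 -> gap=2, closing at 5/unit, collide at t=2/5
Earliest collision: t=2/5 between 2 and 3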